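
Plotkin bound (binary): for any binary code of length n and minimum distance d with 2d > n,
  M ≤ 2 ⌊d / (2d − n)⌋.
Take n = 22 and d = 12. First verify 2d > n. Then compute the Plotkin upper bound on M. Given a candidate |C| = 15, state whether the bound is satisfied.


Plotkin bound M ≤ 12; given |C| = 15 > bound (violated).

Check applicability: 2d = 24, n = 22.
2d − n = 2 > 0, so Plotkin applies.
Compute d/(2d−n) = 12/2 ≈ 6.0000.
⌊d/(2d−n)⌋ = 6.
Plotkin bound: M ≤ 2·6 = 12.
Given |C| = 15, check: VIOLATED.
This |C| is above the Plotkin bound, so no binary code with n = 22, d = 12 and 15 codewords exists.


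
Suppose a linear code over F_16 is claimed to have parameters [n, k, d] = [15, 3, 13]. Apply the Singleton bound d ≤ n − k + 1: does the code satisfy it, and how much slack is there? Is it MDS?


Singleton RHS = n − k + 1 = 13, slack = 0, bound satisfied, MDS.

Singleton bound: d ≤ n − k + 1.
Here n = 15, k = 3, so n − k + 1 = 13.
Given d = 13, check d ≤ 13: YES.
Slack = (n − k + 1) − d = 0.
The code is MDS (slack = 0).
Description: the claimed parameters are [15, 3, 13]_16; such a code would be MDS (meets Singleton bound).


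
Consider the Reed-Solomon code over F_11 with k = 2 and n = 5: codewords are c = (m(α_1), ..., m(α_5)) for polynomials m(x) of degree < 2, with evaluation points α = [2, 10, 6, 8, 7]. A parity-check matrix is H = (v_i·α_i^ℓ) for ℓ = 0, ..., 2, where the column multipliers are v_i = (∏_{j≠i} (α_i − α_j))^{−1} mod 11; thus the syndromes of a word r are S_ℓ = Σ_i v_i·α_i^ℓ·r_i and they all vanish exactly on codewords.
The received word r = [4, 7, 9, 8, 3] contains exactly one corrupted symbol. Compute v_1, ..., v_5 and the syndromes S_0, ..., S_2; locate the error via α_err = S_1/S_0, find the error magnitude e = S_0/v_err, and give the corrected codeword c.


S = (5, 10, 9), error at position 1, error magnitude e = 4, c = [0, 7, 9, 8, 3].

Step 1: column multipliers v_i = (∏_{j≠i}(α_i − α_j))^{−1} mod 11.
  i = 1 (α = 2): (2−10)(2−6)(2−8)(2−7) = (−8)·(−4)·(−6)·(−5) = 960 ≡ 3, so v_1 = 3^{−1} = 4 (mod 11).
  i = 2 (α = 10): (10−2)(10−6)(10−8)(10−7) = 8·4·2·3 = 192 ≡ 5, so v_2 = 5^{−1} = 9 (mod 11).
  i = 3 (α = 6): (6−2)(6−10)(6−8)(6−7) = 4·(−4)·(−2)·(−1) = −32 ≡ 1, so v_3 = 1^{−1} = 1 (mod 11).
  i = 4 (α = 8): (8−2)(8−10)(8−6)(8−7) = 6·(−2)·2·1 = −24 ≡ 9, so v_4 = 9^{−1} = 5 (mod 11).
  i = 5 (α = 7): (7−2)(7−10)(7−6)(7−8) = 5·(−3)·1·(−1) = 15 ≡ 4, so v_5 = 4^{−1} = 3 (mod 11).
  v = [4, 9, 1, 5, 3].
Step 2: syndromes of r = [4, 7, 9, 8, 3] (all sums mod 11).
  S_0 = Σ v_i r_i = 4·4 + 9·7 + 1·9 + 5·8 + 3·3 = 137 ≡ 5.
  S_1 = Σ v_i α_i r_i = 4·2·4 + 9·10·7 + 1·6·9 + 5·8·8 + 3·7·3 = 1099 ≡ 10.
  α_i^2 mod 11 = [4, 1, 3, 9, 5].
  S_2 = Σ v_i α_i^2 r_i = 4·4·4 + 9·1·7 + 1·3·9 + 5·9·8 + 3·5·3 = 559 ≡ 9.
  S = (5, 10, 9) ≠ 0, so r is not a codeword (an error is present).
Step 3: locate the error. For a single error e at position i, S_ℓ = v_i·e·α_i^ℓ, so α_err = S_1/S_0.
  S_0^{−1} = 5^{−1} = 9 (mod 11), so α_err = 10·9 = 90 ≡ 2 = α_1. Error position i = 1.
  Consistency check: S_2/S_1 = 9·10 = 90 ≡ 2 = α_err ✓ (single-error assumption holds).
Step 4: error magnitude e = S_0/v_1 = S_0·∏_{j≠1}(α_1 − α_j) = 5·3 = 15 ≡ 4 (mod 11).
Step 5: correct position 1: c_1 = r_1 − e = 4 − 4 ≡ 0 (mod 11). Hence c = [0, 7, 9, 8, 3].
  Check: interpolating c through the α_i gives m(x) = 1 + 5·x (degree < 2) with m(α_i) = c_i for every i, so c is indeed a codeword.


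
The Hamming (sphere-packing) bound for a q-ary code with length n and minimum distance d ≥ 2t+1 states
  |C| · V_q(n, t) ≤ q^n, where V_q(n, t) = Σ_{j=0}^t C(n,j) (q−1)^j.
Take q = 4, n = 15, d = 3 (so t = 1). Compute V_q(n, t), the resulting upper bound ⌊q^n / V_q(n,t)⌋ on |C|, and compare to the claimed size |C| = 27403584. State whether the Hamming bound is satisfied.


V_q(n, t) = 46, q^n = 1073741824, Hamming bound = 23342213, |C| = 27403584 > bound (violated).

Step 1: Compute V_q(n, t) = Σ_{j=0}^1 C(n, j) (q−1)^j.
  j = 0: C(15,0)·(3)^0 = 1·1 = 1.
  j = 1: C(15,1)·(3)^1 = 15·3 = 45.
  V_q(n, t) = 1 + 45 = 46.
Step 2: q^n = 4^15 = 1073741824.
Step 3: Hamming bound ⌊q^n / V_q(n,t)⌋ = ⌊1073741824/46⌋ = 23342213.
Step 4: Compare |C| = 27403584 to 23342213: violated.
The claimed |C| lies above the Hamming bound, so no 4-ary code of length 15 with d ≥ 3 can have 27403584 codewords.


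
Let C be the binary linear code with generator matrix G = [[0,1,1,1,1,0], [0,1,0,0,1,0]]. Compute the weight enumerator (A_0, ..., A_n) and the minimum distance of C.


Weight distribution: A_0 = 1, A_2 = 2, A_4 = 1. Minimum distance d = 2.

Enumerate all 2^2 = 4 messages m ∈ F_2^2.
For each, compute codeword c = mG in F_2^6, then tally its weight.
  m = 00 → c = 000000, weight = 0.
  m = 10 → c = 011110, weight = 4.
  m = 01 → c = 010010, weight = 2.
  m = 11 → c = 001100, weight = 2.
Tally weights:
  weight 0: 1 codewords.
  weight 2: 2 codewords.
  weight 4: 1 codewords.
Minimum distance d = smallest w > 0 with A_w > 0 = 2.
Sanity: Σ A_w = 4 = 2^2 = 4 ✓.


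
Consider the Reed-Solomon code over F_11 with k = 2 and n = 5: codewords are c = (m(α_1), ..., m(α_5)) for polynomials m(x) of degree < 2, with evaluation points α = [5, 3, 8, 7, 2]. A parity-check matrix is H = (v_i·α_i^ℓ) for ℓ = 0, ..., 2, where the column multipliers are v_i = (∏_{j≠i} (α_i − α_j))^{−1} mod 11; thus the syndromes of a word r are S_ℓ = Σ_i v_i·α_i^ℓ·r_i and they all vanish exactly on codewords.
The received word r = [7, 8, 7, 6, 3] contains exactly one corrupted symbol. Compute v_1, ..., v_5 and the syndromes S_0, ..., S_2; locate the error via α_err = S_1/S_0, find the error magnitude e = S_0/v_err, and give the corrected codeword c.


S = (9, 6, 4), error at position 3, error magnitude e = 7, c = [7, 8, 0, 6, 3].

Step 1: column multipliers v_i = (∏_{j≠i}(α_i − α_j))^{−1} mod 11.
  i = 1 (α = 5): (5−3)(5−8)(5−7)(5−2) = 2·(−3)·(−2)·3 = 36 ≡ 3, so v_1 = 3^{−1} = 4 (mod 11).
  i = 2 (α = 3): (3−5)(3−8)(3−7)(3−2) = (−2)·(−5)·(−4)·1 = −40 ≡ 4, so v_2 = 4^{−1} = 3 (mod 11).
  i = 3 (α = 8): (8−5)(8−3)(8−7)(8−2) = 3·5·1·6 = 90 ≡ 2, so v_3 = 2^{−1} = 6 (mod 11).
  i = 4 (α = 7): (7−5)(7−3)(7−8)(7−2) = 2·4·(−1)·5 = −40 ≡ 4, so v_4 = 4^{−1} = 3 (mod 11).
  i = 5 (α = 2): (2−5)(2−3)(2−8)(2−7) = (−3)·(−1)·(−6)·(−5) = 90 ≡ 2, so v_5 = 2^{−1} = 6 (mod 11).
  v = [4, 3, 6, 3, 6].
Step 2: syndromes of r = [7, 8, 7, 6, 3] (all sums mod 11).
  S_0 = Σ v_i r_i = 4·7 + 3·8 + 6·7 + 3·6 + 6·3 = 130 ≡ 9.
  S_1 = Σ v_i α_i r_i = 4·5·7 + 3·3·8 + 6·8·7 + 3·7·6 + 6·2·3 = 710 ≡ 6.
  α_i^2 mod 11 = [3, 9, 9, 5, 4].
  S_2 = Σ v_i α_i^2 r_i = 4·3·7 + 3·9·8 + 6·9·7 + 3·5·6 + 6·4·3 = 840 ≡ 4.
  S = (9, 6, 4) ≠ 0, so r is not a codeword (an error is present).
Step 3: locate the error. For a single error e at position i, S_ℓ = v_i·e·α_i^ℓ, so α_err = S_1/S_0.
  S_0^{−1} = 9^{−1} = 5 (mod 11), so α_err = 6·5 = 30 ≡ 8 = α_3. Error position i = 3.
  Consistency check: S_2/S_1 = 4·2 = 8 ≡ 8 = α_err ✓ (single-error assumption holds).
Step 4: error magnitude e = S_0/v_3 = S_0·∏_{j≠3}(α_3 − α_j) = 9·2 = 18 ≡ 7 (mod 11).
Step 5: correct position 3: c_3 = r_3 − e = 7 − 7 ≡ 0 (mod 11). Hence c = [7, 8, 0, 6, 3].
  Check: interpolating c through the α_i gives m(x) = 4 + 5·x (degree < 2) with m(α_i) = c_i for every i, so c is indeed a codeword.


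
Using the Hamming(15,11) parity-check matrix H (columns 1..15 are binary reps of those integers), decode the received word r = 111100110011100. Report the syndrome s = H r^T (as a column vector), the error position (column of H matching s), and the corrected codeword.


s = (0, 0, 0, 1)^T, error position = 1, corrected codeword c = 011100110011100

Compute s = H r^T mod 2 one row at a time:
  s_1 = 1 + 0 + 0 + 1 + 1 + 1 + 0 + 0 = 4 ≡ 0 (mod 2).
  s_2 = 1 + 0 + 0 + 1 + 1 + 1 + 0 + 0 = 4 ≡ 0 (mod 2).
  s_3 = 1 + 1 + 0 + 1 + 0 + 1 + 0 + 0 = 4 ≡ 0 (mod 2).
  s_4 = 1 + 1 + 0 + 1 + 0 + 1 + 1 + 0 = 5 ≡ 1 (mod 2).
s = (0, 0, 0, 1)^T — this equals column 1 of H (binary 0001), so error is at position 1.
Correct: flip bit 1 of r = 111100110011100 to get c = 011100110011100.


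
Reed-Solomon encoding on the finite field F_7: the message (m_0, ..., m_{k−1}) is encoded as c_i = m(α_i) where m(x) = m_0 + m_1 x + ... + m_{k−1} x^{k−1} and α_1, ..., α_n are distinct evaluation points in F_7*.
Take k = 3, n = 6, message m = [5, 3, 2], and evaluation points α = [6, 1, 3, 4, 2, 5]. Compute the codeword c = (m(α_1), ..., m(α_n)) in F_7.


c = [4, 3, 4, 0, 5, 0]

Message polynomial: m(x) = 5 + 3·x + 2·x^2 (mod 7).
For each evaluation point α_i, compute m(α_i) mod 7:
  α_1 = 6: Horner steps 2 → 1 → 4, so m(6) = 4.
  α_2 = 1: Horner steps 2 → 5 → 3, so m(1) = 3.
  α_3 = 3: Horner steps 2 → 2 → 4, so m(3) = 4.
  α_4 = 4: Horner steps 2 → 4 → 0, so m(4) = 0.
  α_5 = 2: Horner steps 2 → 0 → 5, so m(2) = 5.
  α_6 = 5: Horner steps 2 → 6 → 0, so m(5) = 0.
Codeword c = [4, 3, 4, 0, 5, 0] ∈ F_7^6.


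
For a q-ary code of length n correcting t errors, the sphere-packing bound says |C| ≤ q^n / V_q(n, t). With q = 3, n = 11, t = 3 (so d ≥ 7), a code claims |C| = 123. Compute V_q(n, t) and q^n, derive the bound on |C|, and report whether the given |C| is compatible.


V_q(n, t) = 1563, q^n = 177147, Hamming bound = 113, |C| = 123 > bound (violated).

Step 1: Compute V_q(n, t) = Σ_{j=0}^3 C(n, j) (q−1)^j.
  j = 0: C(11,0)·(2)^0 = 1·1 = 1.
  j = 1: C(11,1)·(2)^1 = 11·2 = 22.
  j = 2: C(11,2)·(2)^2 = 55·4 = 220.
  j = 3: C(11,3)·(2)^3 = 165·8 = 1320.
  V_q(n, t) = 1 + 22 + 220 + 1320 = 1563.
Step 2: q^n = 3^11 = 177147.
Step 3: Hamming bound ⌊q^n / V_q(n,t)⌋ = ⌊177147/1563⌋ = 113.
Step 4: Compare |C| = 123 to 113: violated.
The claimed |C| lies above the Hamming bound, so no 3-ary code of length 11 with d ≥ 7 can have 123 codewords.


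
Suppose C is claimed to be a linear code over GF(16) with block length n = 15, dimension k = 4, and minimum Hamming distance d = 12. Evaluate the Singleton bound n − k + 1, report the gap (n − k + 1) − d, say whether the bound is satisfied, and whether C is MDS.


Singleton RHS = n − k + 1 = 12, slack = 0, bound satisfied, MDS.

Singleton bound: d ≤ n − k + 1.
Here n = 15, k = 4, so n − k + 1 = 12.
Given d = 12, check d ≤ 12: YES.
Slack = (n − k + 1) − d = 0.
The code is MDS (slack = 0).
Description: the claimed parameters are [15, 4, 12]_16; such a code would be MDS (meets Singleton bound).


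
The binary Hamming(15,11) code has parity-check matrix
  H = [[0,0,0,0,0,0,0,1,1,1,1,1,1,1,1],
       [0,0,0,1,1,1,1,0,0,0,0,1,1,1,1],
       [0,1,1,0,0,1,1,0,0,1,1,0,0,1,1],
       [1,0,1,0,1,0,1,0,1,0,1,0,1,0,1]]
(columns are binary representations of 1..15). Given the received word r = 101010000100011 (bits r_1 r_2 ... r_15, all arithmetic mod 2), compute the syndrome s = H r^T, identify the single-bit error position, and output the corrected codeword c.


s = (1, 1, 0, 0)^T, error position = 12, corrected codeword c = 101010000101011

Compute s = H r^T mod 2 one row at a time:
  s_1 = 0 + 0 + 1 + 0 + 0 + 0 + 1 + 1 = 3 ≡ 1 (mod 2).
  s_2 = 0 + 1 + 0 + 0 + 0 + 0 + 1 + 1 = 3 ≡ 1 (mod 2).
  s_3 = 0 + 1 + 0 + 0 + 1 + 0 + 1 + 1 = 4 ≡ 0 (mod 2).
  s_4 = 1 + 1 + 1 + 0 + 0 + 0 + 0 + 1 = 4 ≡ 0 (mod 2).
s = (1, 1, 0, 0)^T — this equals column 12 of H (binary 1100), so error is at position 12.
Correct: flip bit 12 of r = 101010000100011 to get c = 101010000101011.


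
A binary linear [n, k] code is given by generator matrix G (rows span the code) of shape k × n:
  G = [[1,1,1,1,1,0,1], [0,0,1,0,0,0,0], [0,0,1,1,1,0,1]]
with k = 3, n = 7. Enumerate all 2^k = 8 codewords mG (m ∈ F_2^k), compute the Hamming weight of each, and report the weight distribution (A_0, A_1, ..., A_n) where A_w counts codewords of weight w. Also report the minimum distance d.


Weight distribution: A_0 = 1, A_1 = 1, A_2 = 1, A_3 = 2, A_4 = 1, A_5 = 1, A_6 = 1. Minimum distance d = 1.

Enumerate all 2^3 = 8 messages m ∈ F_2^3.
For each, compute codeword c = mG in F_2^7, then tally its weight.
  m = 000 → c = 0000000, weight = 0.
  m = 100 → c = 1111101, weight = 6.
  m = 010 → c = 0010000, weight = 1.
  m = 110 → c = 1101101, weight = 5.
  m = 001 → c = 0011101, weight = 4.
  m = 101 → c = 1100000, weight = 2.
  m = 011 → c = 0001101, weight = 3.
  m = 111 → c = 1110000, weight = 3.
Tally weights:
  weight 0: 1 codewords.
  weight 1: 1 codewords.
  weight 2: 1 codewords.
  weight 3: 2 codewords.
  weight 4: 1 codewords.
  weight 5: 1 codewords.
  weight 6: 1 codewords.
Minimum distance d = smallest w > 0 with A_w > 0 = 1.
Sanity: Σ A_w = 8 = 2^3 = 8 ✓.


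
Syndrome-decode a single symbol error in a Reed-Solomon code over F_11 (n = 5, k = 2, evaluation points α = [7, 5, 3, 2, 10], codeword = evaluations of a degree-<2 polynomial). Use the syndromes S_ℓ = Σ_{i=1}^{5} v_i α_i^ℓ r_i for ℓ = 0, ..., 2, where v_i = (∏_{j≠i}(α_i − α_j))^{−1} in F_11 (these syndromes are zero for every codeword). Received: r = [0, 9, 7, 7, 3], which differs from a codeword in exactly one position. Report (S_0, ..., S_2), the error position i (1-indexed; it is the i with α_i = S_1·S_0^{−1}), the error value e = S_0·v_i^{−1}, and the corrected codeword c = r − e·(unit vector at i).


S = (10, 9, 7), error at position 4, error magnitude e = 1, c = [0, 9, 7, 6, 3].

Step 1: column multipliers v_i = (∏_{j≠i}(α_i − α_j))^{−1} mod 11.
  i = 1 (α = 7): (7−5)(7−3)(7−2)(7−10) = 2·4·5·(−3) = −120 ≡ 1, so v_1 = 1^{−1} = 1 (mod 11).
  i = 2 (α = 5): (5−7)(5−3)(5−2)(5−10) = (−2)·2·3·(−5) = 60 ≡ 5, so v_2 = 5^{−1} = 9 (mod 11).
  i = 3 (α = 3): (3−7)(3−5)(3−2)(3−10) = (−4)·(−2)·1·(−7) = −56 ≡ 10, so v_3 = 10^{−1} = 10 (mod 11).
  i = 4 (α = 2): (2−7)(2−5)(2−3)(2−10) = (−5)·(−3)·(−1)·(−8) = 120 ≡ 10, so v_4 = 10^{−1} = 10 (mod 11).
  i = 5 (α = 10): (10−7)(10−5)(10−3)(10−2) = 3·5·7·8 = 840 ≡ 4, so v_5 = 4^{−1} = 3 (mod 11).
  v = [1, 9, 10, 10, 3].
Step 2: syndromes of r = [0, 9, 7, 7, 3] (all sums mod 11).
  S_0 = Σ v_i r_i = 1·0 + 9·9 + 10·7 + 10·7 + 3·3 = 230 ≡ 10.
  S_1 = Σ v_i α_i r_i = 1·7·0 + 9·5·9 + 10·3·7 + 10·2·7 + 3·10·3 = 845 ≡ 9.
  α_i^2 mod 11 = [5, 3, 9, 4, 1].
  S_2 = Σ v_i α_i^2 r_i = 1·5·0 + 9·3·9 + 10·9·7 + 10·4·7 + 3·1·3 = 1162 ≡ 7.
  S = (10, 9, 7) ≠ 0, so r is not a codeword (an error is present).
Step 3: locate the error. For a single error e at position i, S_ℓ = v_i·e·α_i^ℓ, so α_err = S_1/S_0.
  S_0^{−1} = 10^{−1} = 10 (mod 11), so α_err = 9·10 = 90 ≡ 2 = α_4. Error position i = 4.
  Consistency check: S_2/S_1 = 7·5 = 35 ≡ 2 = α_err ✓ (single-error assumption holds).
Step 4: error magnitude e = S_0/v_4 = S_0·∏_{j≠4}(α_4 − α_j) = 10·10 = 100 ≡ 1 (mod 11).
Step 5: correct position 4: c_4 = r_4 − e = 7 − 1 ≡ 6 (mod 11). Hence c = [0, 9, 7, 6, 3].
  Check: interpolating c through the α_i gives m(x) = 4 + 1·x (degree < 2) with m(α_i) = c_i for every i, so c is indeed a codeword.


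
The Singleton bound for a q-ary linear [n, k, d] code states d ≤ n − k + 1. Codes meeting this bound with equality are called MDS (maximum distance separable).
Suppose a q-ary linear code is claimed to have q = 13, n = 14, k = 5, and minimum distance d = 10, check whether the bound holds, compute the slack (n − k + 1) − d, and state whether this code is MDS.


Singleton RHS = n − k + 1 = 10, slack = 0, bound satisfied, MDS.

Singleton bound: d ≤ n − k + 1.
Here n = 14, k = 5, so n − k + 1 = 10.
Given d = 10, check d ≤ 10: YES.
Slack = (n − k + 1) − d = 0.
The code is MDS (slack = 0).
Description: the claimed parameters are [14, 5, 10]_13; such a code would be MDS (meets Singleton bound).


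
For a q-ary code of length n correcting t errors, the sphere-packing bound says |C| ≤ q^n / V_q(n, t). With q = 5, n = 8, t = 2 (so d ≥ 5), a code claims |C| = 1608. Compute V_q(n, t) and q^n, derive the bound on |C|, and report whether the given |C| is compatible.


V_q(n, t) = 481, q^n = 390625, Hamming bound = 812, |C| = 1608 > bound (violated).

Step 1: Compute V_q(n, t) = Σ_{j=0}^2 C(n, j) (q−1)^j.
  j = 0: C(8,0)·(4)^0 = 1·1 = 1.
  j = 1: C(8,1)·(4)^1 = 8·4 = 32.
  j = 2: C(8,2)·(4)^2 = 28·16 = 448.
  V_q(n, t) = 1 + 32 + 448 = 481.
Step 2: q^n = 5^8 = 390625.
Step 3: Hamming bound ⌊q^n / V_q(n,t)⌋ = ⌊390625/481⌋ = 812.
Step 4: Compare |C| = 1608 to 812: violated.
The claimed |C| lies above the Hamming bound, so no 5-ary code of length 8 with d ≥ 5 can have 1608 codewords.


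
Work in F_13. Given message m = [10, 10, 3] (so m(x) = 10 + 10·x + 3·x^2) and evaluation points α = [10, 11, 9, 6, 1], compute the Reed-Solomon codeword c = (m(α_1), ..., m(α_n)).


c = [7, 2, 5, 9, 10]

Message polynomial: m(x) = 10 + 10·x + 3·x^2 (mod 13).
For each evaluation point α_i, compute m(α_i) mod 13:
  α_1 = 10: Horner steps 3 → 1 → 7, so m(10) = 7.
  α_2 = 11: Horner steps 3 → 4 → 2, so m(11) = 2.
  α_3 = 9: Horner steps 3 → 11 → 5, so m(9) = 5.
  α_4 = 6: Horner steps 3 → 2 → 9, so m(6) = 9.
  α_5 = 1: Horner steps 3 → 0 → 10, so m(1) = 10.
Codeword c = [7, 2, 5, 9, 10] ∈ F_13^5.


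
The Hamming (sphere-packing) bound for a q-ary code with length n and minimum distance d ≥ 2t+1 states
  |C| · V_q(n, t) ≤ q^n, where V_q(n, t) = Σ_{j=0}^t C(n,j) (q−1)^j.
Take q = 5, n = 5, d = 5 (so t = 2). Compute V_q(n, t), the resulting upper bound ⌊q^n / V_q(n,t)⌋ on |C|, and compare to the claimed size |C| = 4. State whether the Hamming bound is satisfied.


V_q(n, t) = 181, q^n = 3125, Hamming bound = 17, |C| = 4 ≤ bound (satisfied).

Step 1: Compute V_q(n, t) = Σ_{j=0}^2 C(n, j) (q−1)^j.
  j = 0: C(5,0)·(4)^0 = 1·1 = 1.
  j = 1: C(5,1)·(4)^1 = 5·4 = 20.
  j = 2: C(5,2)·(4)^2 = 10·16 = 160.
  V_q(n, t) = 1 + 20 + 160 = 181.
Step 2: q^n = 5^5 = 3125.
Step 3: Hamming bound ⌊q^n / V_q(n,t)⌋ = ⌊3125/181⌋ = 17.
Step 4: Compare |C| = 4 to 17: satisfied.
The claimed |C| lies below the Hamming bound.


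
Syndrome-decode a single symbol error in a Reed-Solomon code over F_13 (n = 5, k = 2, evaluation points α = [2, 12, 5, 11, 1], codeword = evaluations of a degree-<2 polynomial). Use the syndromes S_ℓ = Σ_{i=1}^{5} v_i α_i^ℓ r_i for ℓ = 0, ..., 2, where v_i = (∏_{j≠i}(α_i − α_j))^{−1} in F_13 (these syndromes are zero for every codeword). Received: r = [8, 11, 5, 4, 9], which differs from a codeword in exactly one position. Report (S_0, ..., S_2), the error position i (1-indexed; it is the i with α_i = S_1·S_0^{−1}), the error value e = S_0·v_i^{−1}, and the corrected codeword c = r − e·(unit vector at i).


S = (3, 7, 12), error at position 4, error magnitude e = 5, c = [8, 11, 5, 12, 9].

Step 1: column multipliers v_i = (∏_{j≠i}(α_i − α_j))^{−1} mod 13.
  i = 1 (α = 2): (2−12)(2−5)(2−11)(2−1) = (−10)·(−3)·(−9)·1 = −270 ≡ 3, so v_1 = 3^{−1} = 9 (mod 13).
  i = 2 (α = 12): (12−2)(12−5)(12−11)(12−1) = 10·7·1·11 = 770 ≡ 3, so v_2 = 3^{−1} = 9 (mod 13).
  i = 3 (α = 5): (5−2)(5−12)(5−11)(5−1) = 3·(−7)·(−6)·4 = 504 ≡ 10, so v_3 = 10^{−1} = 4 (mod 13).
  i = 4 (α = 11): (11−2)(11−12)(11−5)(11−1) = 9·(−1)·6·10 = −540 ≡ 6, so v_4 = 6^{−1} = 11 (mod 13).
  i = 5 (α = 1): (1−2)(1−12)(1−5)(1−11) = (−1)·(−11)·(−4)·(−10) = 440 ≡ 11, so v_5 = 11^{−1} = 6 (mod 13).
  v = [9, 9, 4, 11, 6].
Step 2: syndromes of r = [8, 11, 5, 4, 9] (all sums mod 13).
  S_0 = Σ v_i r_i = 9·8 + 9·11 + 4·5 + 11·4 + 6·9 = 289 ≡ 3.
  S_1 = Σ v_i α_i r_i = 9·2·8 + 9·12·11 + 4·5·5 + 11·11·4 + 6·1·9 = 1970 ≡ 7.
  α_i^2 mod 13 = [4, 1, 12, 4, 1].
  S_2 = Σ v_i α_i^2 r_i = 9·4·8 + 9·1·11 + 4·12·5 + 11·4·4 + 6·1·9 = 857 ≡ 12.
  S = (3, 7, 12) ≠ 0, so r is not a codeword (an error is present).
Step 3: locate the error. For a single error e at position i, S_ℓ = v_i·e·α_i^ℓ, so α_err = S_1/S_0.
  S_0^{−1} = 3^{−1} = 9 (mod 13), so α_err = 7·9 = 63 ≡ 11 = α_4. Error position i = 4.
  Consistency check: S_2/S_1 = 12·2 = 24 ≡ 11 = α_err ✓ (single-error assumption holds).
Step 4: error magnitude e = S_0/v_4 = S_0·∏_{j≠4}(α_4 − α_j) = 3·6 = 18 ≡ 5 (mod 13).
Step 5: correct position 4: c_4 = r_4 − e = 4 − 5 ≡ 12 (mod 13). Hence c = [8, 11, 5, 12, 9].
  Check: interpolating c through the α_i gives m(x) = 10 + 12·x (degree < 2) with m(α_i) = c_i for every i, so c is indeed a codeword.


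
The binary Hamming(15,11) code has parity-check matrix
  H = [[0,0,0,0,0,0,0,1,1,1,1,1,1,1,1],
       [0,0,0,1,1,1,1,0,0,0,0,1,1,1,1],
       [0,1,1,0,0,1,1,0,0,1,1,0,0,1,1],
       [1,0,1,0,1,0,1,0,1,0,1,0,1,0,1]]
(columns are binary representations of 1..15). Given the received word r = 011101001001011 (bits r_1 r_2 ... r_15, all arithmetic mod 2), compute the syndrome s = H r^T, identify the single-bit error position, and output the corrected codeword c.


s = (0, 1, 1, 1)^T, error position = 7, corrected codeword c = 011101101001011

Compute s = H r^T mod 2 one row at a time:
  s_1 = 0 + 1 + 0 + 0 + 1 + 0 + 1 + 1 = 4 ≡ 0 (mod 2).
  s_2 = 1 + 0 + 1 + 0 + 1 + 0 + 1 + 1 = 5 ≡ 1 (mod 2).
  s_3 = 1 + 1 + 1 + 0 + 0 + 0 + 1 + 1 = 5 ≡ 1 (mod 2).
  s_4 = 0 + 1 + 0 + 0 + 1 + 0 + 0 + 1 = 3 ≡ 1 (mod 2).
s = (0, 1, 1, 1)^T — this equals column 7 of H (binary 0111), so error is at position 7.
Correct: flip bit 7 of r = 011101001001011 to get c = 011101101001011.


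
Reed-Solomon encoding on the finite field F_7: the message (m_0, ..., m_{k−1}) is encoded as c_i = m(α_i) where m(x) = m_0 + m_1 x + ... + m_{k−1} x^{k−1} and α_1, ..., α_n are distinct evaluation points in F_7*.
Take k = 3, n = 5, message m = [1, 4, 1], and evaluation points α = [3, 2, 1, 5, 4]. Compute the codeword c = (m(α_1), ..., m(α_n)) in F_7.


c = [1, 6, 6, 4, 5]

Message polynomial: m(x) = 1 + 4·x + 1·x^2 (mod 7).
For each evaluation point α_i, compute m(α_i) mod 7:
  α_1 = 3: Horner steps 1 → 0 → 1, so m(3) = 1.
  α_2 = 2: Horner steps 1 → 6 → 6, so m(2) = 6.
  α_3 = 1: Horner steps 1 → 5 → 6, so m(1) = 6.
  α_4 = 5: Horner steps 1 → 2 → 4, so m(5) = 4.
  α_5 = 4: Horner steps 1 → 1 → 5, so m(4) = 5.
Codeword c = [1, 6, 6, 4, 5] ∈ F_7^5.


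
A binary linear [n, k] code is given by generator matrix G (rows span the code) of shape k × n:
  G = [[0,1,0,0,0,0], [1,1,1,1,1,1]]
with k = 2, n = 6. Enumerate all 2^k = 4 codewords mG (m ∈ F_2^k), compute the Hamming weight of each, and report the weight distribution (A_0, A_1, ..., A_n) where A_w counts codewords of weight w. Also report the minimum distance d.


Weight distribution: A_0 = 1, A_1 = 1, A_5 = 1, A_6 = 1. Minimum distance d = 1.

Enumerate all 2^2 = 4 messages m ∈ F_2^2.
For each, compute codeword c = mG in F_2^6, then tally its weight.
  m = 00 → c = 000000, weight = 0.
  m = 10 → c = 010000, weight = 1.
  m = 01 → c = 111111, weight = 6.
  m = 11 → c = 101111, weight = 5.
Tally weights:
  weight 0: 1 codewords.
  weight 1: 1 codewords.
  weight 5: 1 codewords.
  weight 6: 1 codewords.
Minimum distance d = smallest w > 0 with A_w > 0 = 1.
Sanity: Σ A_w = 4 = 2^2 = 4 ✓.


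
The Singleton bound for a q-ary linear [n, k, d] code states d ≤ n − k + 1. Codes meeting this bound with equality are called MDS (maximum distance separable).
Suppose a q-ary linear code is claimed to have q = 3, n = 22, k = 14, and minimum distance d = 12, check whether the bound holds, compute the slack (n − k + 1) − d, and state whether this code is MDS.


Singleton RHS = n − k + 1 = 9, slack = -3, bound violated (no such code; not MDS).

Singleton bound: d ≤ n − k + 1.
Here n = 22, k = 14, so n − k + 1 = 9.
Given d = 12, check d ≤ 9: NO.
Slack = (n − k + 1) − d = -3.
The slack is negative: d = 12 exceeds n − k + 1 = 9 by 3, so the Singleton bound is violated and no linear [22, 14, 12]_3 code can exist. In particular it is not MDS (MDS requires d = n − k + 1 exactly).
Description: the claimed parameters are [22, 14, 12]_3; such a code would be impossible (violates the Singleton bound).


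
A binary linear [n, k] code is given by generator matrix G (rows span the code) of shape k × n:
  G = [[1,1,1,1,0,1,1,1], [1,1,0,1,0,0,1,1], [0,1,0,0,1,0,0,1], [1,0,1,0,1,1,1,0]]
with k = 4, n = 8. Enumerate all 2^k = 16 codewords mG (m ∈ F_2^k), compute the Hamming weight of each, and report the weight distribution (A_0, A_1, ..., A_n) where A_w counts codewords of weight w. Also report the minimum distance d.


Weight distribution: A_0 = 1, A_1 = 1, A_2 = 1, A_3 = 3, A_4 = 3, A_5 = 3, A_6 = 3, A_7 = 1. Minimum distance d = 1.

Enumerate all 2^4 = 16 messages m ∈ F_2^4.
For each, compute codeword c = mG in F_2^8, then tally its weight.
  m = 0000 → c = 00000000, weight = 0.
  m = 1000 → c = 11110111, weight = 7.
  m = 0100 → c = 11010011, weight = 5.
  m = 1100 → c = 00100100, weight = 2.
  m = 0010 → c = 01001001, weight = 3.
  m = 1010 → c = 10111110, weight = 6.
  m = 0110 → c = 10011010, weight = 4.
  m = 1110 → c = 01101101, weight = 5.
  m = 0001 → c = 10101110, weight = 5.
  m = 1001 → c = 01011001, weight = 4.
  m = 0101 → c = 01111101, weight = 6.
  m = 1101 → c = 10001010, weight = 3.
  m = 0011 → c = 11100111, weight = 6.
  m = 1011 → c = 00010000, weight = 1.
  m = 0111 → c = 00110100, weight = 3.
  m = 1111 → c = 11000011, weight = 4.
Tally weights:
  weight 0: 1 codewords.
  weight 1: 1 codewords.
  weight 2: 1 codewords.
  weight 3: 3 codewords.
  weight 4: 3 codewords.
  weight 5: 3 codewords.
  weight 6: 3 codewords.
  weight 7: 1 codewords.
Minimum distance d = smallest w > 0 with A_w > 0 = 1.
Sanity: Σ A_w = 16 = 2^4 = 16 ✓.


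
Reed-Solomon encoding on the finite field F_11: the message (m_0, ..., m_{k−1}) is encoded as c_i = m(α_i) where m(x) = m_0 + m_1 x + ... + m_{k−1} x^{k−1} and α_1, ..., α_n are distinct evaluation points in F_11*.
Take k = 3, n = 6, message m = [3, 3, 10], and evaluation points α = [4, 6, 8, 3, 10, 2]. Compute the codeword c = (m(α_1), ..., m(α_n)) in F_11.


c = [10, 7, 7, 3, 10, 5]

Message polynomial: m(x) = 3 + 3·x + 10·x^2 (mod 11).
For each evaluation point α_i, compute m(α_i) mod 11:
  α_1 = 4: Horner steps 10 → 10 → 10, so m(4) = 10.
  α_2 = 6: Horner steps 10 → 8 → 7, so m(6) = 7.
  α_3 = 8: Horner steps 10 → 6 → 7, so m(8) = 7.
  α_4 = 3: Horner steps 10 → 0 → 3, so m(3) = 3.
  α_5 = 10: Horner steps 10 → 4 → 10, so m(10) = 10.
  α_6 = 2: Horner steps 10 → 1 → 5, so m(2) = 5.
Codeword c = [10, 7, 7, 3, 10, 5] ∈ F_11^6.


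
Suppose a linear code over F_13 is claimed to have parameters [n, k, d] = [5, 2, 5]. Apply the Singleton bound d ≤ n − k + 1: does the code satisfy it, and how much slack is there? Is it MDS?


Singleton RHS = n − k + 1 = 4, slack = -1, bound violated (no such code; not MDS).

Singleton bound: d ≤ n − k + 1.
Here n = 5, k = 2, so n − k + 1 = 4.
Given d = 5, check d ≤ 4: NO.
Slack = (n − k + 1) − d = -1.
The slack is negative: d = 5 exceeds n − k + 1 = 4 by 1, so the Singleton bound is violated and no linear [5, 2, 5]_13 code can exist. In particular it is not MDS (MDS requires d = n − k + 1 exactly).
Description: the claimed parameters are [5, 2, 5]_13; such a code would be impossible (violates the Singleton bound).


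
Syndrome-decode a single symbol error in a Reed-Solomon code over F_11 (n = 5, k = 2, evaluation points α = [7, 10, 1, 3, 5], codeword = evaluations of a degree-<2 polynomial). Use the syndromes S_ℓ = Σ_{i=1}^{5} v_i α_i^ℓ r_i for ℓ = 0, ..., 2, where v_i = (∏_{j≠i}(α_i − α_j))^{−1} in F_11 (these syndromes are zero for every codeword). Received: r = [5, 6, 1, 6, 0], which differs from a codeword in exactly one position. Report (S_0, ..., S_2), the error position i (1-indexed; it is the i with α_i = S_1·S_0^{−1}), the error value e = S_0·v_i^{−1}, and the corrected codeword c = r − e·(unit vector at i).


S = (1, 10, 1), error at position 2, error magnitude e = 10, c = [5, 7, 1, 6, 0].

Step 1: column multipliers v_i = (∏_{j≠i}(α_i − α_j))^{−1} mod 11.
  i = 1 (α = 7): (7−10)(7−1)(7−3)(7−5) = (−3)·6·4·2 = −144 ≡ 10, so v_1 = 10^{−1} = 10 (mod 11).
  i = 2 (α = 10): (10−7)(10−1)(10−3)(10−5) = 3·9·7·5 = 945 ≡ 10, so v_2 = 10^{−1} = 10 (mod 11).
  i = 3 (α = 1): (1−7)(1−10)(1−3)(1−5) = (−6)·(−9)·(−2)·(−4) = 432 ≡ 3, so v_3 = 3^{−1} = 4 (mod 11).
  i = 4 (α = 3): (3−7)(3−10)(3−1)(3−5) = (−4)·(−7)·2·(−2) = −112 ≡ 9, so v_4 = 9^{−1} = 5 (mod 11).
  i = 5 (α = 5): (5−7)(5−10)(5−1)(5−3) = (−2)·(−5)·4·2 = 80 ≡ 3, so v_5 = 3^{−1} = 4 (mod 11).
  v = [10, 10, 4, 5, 4].
Step 2: syndromes of r = [5, 6, 1, 6, 0] (all sums mod 11).
  S_0 = Σ v_i r_i = 10·5 + 10·6 + 4·1 + 5·6 + 4·0 = 144 ≡ 1.
  S_1 = Σ v_i α_i r_i = 10·7·5 + 10·10·6 + 4·1·1 + 5·3·6 + 4·5·0 = 1044 ≡ 10.
  α_i^2 mod 11 = [5, 1, 1, 9, 3].
  S_2 = Σ v_i α_i^2 r_i = 10·5·5 + 10·1·6 + 4·1·1 + 5·9·6 + 4·3·0 = 584 ≡ 1.
  S = (1, 10, 1) ≠ 0, so r is not a codeword (an error is present).
Step 3: locate the error. For a single error e at position i, S_ℓ = v_i·e·α_i^ℓ, so α_err = S_1/S_0.
  S_0^{−1} = 1^{−1} = 1 (mod 11), so α_err = 10·1 = 10 ≡ 10 = α_2. Error position i = 2.
  Consistency check: S_2/S_1 = 1·10 = 10 ≡ 10 = α_err ✓ (single-error assumption holds).
Step 4: error magnitude e = S_0/v_2 = S_0·∏_{j≠2}(α_2 − α_j) = 1·10 = 10 ≡ 10 (mod 11).
Step 5: correct position 2: c_2 = r_2 − e = 6 − 10 ≡ 7 (mod 11). Hence c = [5, 7, 1, 6, 0].
  Check: interpolating c through the α_i gives m(x) = 4 + 8·x (degree < 2) with m(α_i) = c_i for every i, so c is indeed a codeword.


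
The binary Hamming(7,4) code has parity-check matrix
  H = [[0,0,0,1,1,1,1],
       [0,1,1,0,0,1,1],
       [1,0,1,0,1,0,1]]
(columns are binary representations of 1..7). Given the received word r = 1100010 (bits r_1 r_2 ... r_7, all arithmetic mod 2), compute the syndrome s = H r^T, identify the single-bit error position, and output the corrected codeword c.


s = (1, 0, 1)^T, error position = 5, corrected codeword c = 1100110

Compute s = H r^T mod 2 one row at a time:
  s_1 = 0 + 0 + 1 + 0 = 1 ≡ 1 (mod 2).
  s_2 = 1 + 0 + 1 + 0 = 2 ≡ 0 (mod 2).
  s_3 = 1 + 0 + 0 + 0 = 1 ≡ 1 (mod 2).
s = (1, 0, 1)^T — this equals column 5 of H (binary 101), so error is at position 5.
Correct: flip bit 5 of r = 1100010 to get c = 1100110.


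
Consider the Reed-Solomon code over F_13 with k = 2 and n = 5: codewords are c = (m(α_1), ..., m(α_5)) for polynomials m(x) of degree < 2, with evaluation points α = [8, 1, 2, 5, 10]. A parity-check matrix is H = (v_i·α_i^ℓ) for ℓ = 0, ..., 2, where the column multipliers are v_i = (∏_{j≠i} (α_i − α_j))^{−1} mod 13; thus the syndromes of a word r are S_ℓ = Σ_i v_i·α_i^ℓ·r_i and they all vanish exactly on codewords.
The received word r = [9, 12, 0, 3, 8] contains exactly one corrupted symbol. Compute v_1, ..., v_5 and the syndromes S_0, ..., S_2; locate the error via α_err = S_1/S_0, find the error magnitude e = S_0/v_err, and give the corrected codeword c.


S = (2, 3, 11), error at position 1, error magnitude e = 3, c = [6, 12, 0, 3, 8].

Step 1: column multipliers v_i = (∏_{j≠i}(α_i − α_j))^{−1} mod 13.
  i = 1 (α = 8): (8−1)(8−2)(8−5)(8−10) = 7·6·3·(−2) = −252 ≡ 8, so v_1 = 8^{−1} = 5 (mod 13).
  i = 2 (α = 1): (1−8)(1−2)(1−5)(1−10) = (−7)·(−1)·(−4)·(−9) = 252 ≡ 5, so v_2 = 5^{−1} = 8 (mod 13).
  i = 3 (α = 2): (2−8)(2−1)(2−5)(2−10) = (−6)·1·(−3)·(−8) = −144 ≡ 12, so v_3 = 12^{−1} = 12 (mod 13).
  i = 4 (α = 5): (5−8)(5−1)(5−2)(5−10) = (−3)·4·3·(−5) = 180 ≡ 11, so v_4 = 11^{−1} = 6 (mod 13).
  i = 5 (α = 10): (10−8)(10−1)(10−2)(10−5) = 2·9·8·5 = 720 ≡ 5, so v_5 = 5^{−1} = 8 (mod 13).
  v = [5, 8, 12, 6, 8].
Step 2: syndromes of r = [9, 12, 0, 3, 8] (all sums mod 13).
  S_0 = Σ v_i r_i = 5·9 + 8·12 + 12·0 + 6·3 + 8·8 = 223 ≡ 2.
  S_1 = Σ v_i α_i r_i = 5·8·9 + 8·1·12 + 12·2·0 + 6·5·3 + 8·10·8 = 1186 ≡ 3.
  α_i^2 mod 13 = [12, 1, 4, 12, 9].
  S_2 = Σ v_i α_i^2 r_i = 5·12·9 + 8·1·12 + 12·4·0 + 6·12·3 + 8·9·8 = 1428 ≡ 11.
  S = (2, 3, 11) ≠ 0, so r is not a codeword (an error is present).
Step 3: locate the error. For a single error e at position i, S_ℓ = v_i·e·α_i^ℓ, so α_err = S_1/S_0.
  S_0^{−1} = 2^{−1} = 7 (mod 13), so α_err = 3·7 = 21 ≡ 8 = α_1. Error position i = 1.
  Consistency check: S_2/S_1 = 11·9 = 99 ≡ 8 = α_err ✓ (single-error assumption holds).
Step 4: error magnitude e = S_0/v_1 = S_0·∏_{j≠1}(α_1 − α_j) = 2·8 = 16 ≡ 3 (mod 13).
Step 5: correct position 1: c_1 = r_1 − e = 9 − 3 ≡ 6 (mod 13). Hence c = [6, 12, 0, 3, 8].
  Check: interpolating c through the α_i gives m(x) = 11 + 1·x (degree < 2) with m(α_i) = c_i for every i, so c is indeed a codeword.


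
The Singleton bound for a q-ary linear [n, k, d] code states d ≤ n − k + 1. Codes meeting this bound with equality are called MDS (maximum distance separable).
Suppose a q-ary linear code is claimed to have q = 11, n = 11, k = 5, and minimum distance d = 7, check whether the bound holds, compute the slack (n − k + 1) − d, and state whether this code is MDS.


Singleton RHS = n − k + 1 = 7, slack = 0, bound satisfied, MDS.

Singleton bound: d ≤ n − k + 1.
Here n = 11, k = 5, so n − k + 1 = 7.
Given d = 7, check d ≤ 7: YES.
Slack = (n − k + 1) − d = 0.
The code is MDS (slack = 0).
Description: the claimed parameters are [11, 5, 7]_11; such a code would be MDS (meets Singleton bound).


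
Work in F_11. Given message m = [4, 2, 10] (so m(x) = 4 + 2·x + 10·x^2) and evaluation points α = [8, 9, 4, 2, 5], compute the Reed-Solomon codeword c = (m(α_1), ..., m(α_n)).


c = [0, 7, 7, 4, 0]

Message polynomial: m(x) = 4 + 2·x + 10·x^2 (mod 11).
For each evaluation point α_i, compute m(α_i) mod 11:
  α_1 = 8: Horner steps 10 → 5 → 0, so m(8) = 0.
  α_2 = 9: Horner steps 10 → 4 → 7, so m(9) = 7.
  α_3 = 4: Horner steps 10 → 9 → 7, so m(4) = 7.
  α_4 = 2: Horner steps 10 → 0 → 4, so m(2) = 4.
  α_5 = 5: Horner steps 10 → 8 → 0, so m(5) = 0.
Codeword c = [0, 7, 7, 4, 0] ∈ F_11^5.


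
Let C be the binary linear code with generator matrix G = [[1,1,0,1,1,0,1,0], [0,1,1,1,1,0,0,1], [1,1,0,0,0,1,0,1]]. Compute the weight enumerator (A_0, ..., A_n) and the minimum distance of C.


Weight distribution: A_0 = 1, A_4 = 3, A_5 = 4. Minimum distance d = 4.

Enumerate all 2^3 = 8 messages m ∈ F_2^3.
For each, compute codeword c = mG in F_2^8, then tally its weight.
  m = 000 → c = 00000000, weight = 0.
  m = 100 → c = 11011010, weight = 5.
  m = 010 → c = 01111001, weight = 5.
  m = 110 → c = 10100011, weight = 4.
  m = 001 → c = 11000101, weight = 4.
  m = 101 → c = 00011111, weight = 5.
  m = 011 → c = 10111100, weight = 5.
  m = 111 → c = 01100110, weight = 4.
Tally weights:
  weight 0: 1 codewords.
  weight 4: 3 codewords.
  weight 5: 4 codewords.
Minimum distance d = smallest w > 0 with A_w > 0 = 4.
Sanity: Σ A_w = 8 = 2^3 = 8 ✓.


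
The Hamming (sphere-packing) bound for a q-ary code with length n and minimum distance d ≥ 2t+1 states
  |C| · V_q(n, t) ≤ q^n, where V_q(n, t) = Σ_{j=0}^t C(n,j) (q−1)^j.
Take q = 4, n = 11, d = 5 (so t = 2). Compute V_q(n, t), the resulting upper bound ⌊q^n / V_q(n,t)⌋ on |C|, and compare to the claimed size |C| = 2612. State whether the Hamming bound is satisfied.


V_q(n, t) = 529, q^n = 4194304, Hamming bound = 7928, |C| = 2612 ≤ bound (satisfied).

Step 1: Compute V_q(n, t) = Σ_{j=0}^2 C(n, j) (q−1)^j.
  j = 0: C(11,0)·(3)^0 = 1·1 = 1.
  j = 1: C(11,1)·(3)^1 = 11·3 = 33.
  j = 2: C(11,2)·(3)^2 = 55·9 = 495.
  V_q(n, t) = 1 + 33 + 495 = 529.
Step 2: q^n = 4^11 = 4194304.
Step 3: Hamming bound ⌊q^n / V_q(n,t)⌋ = ⌊4194304/529⌋ = 7928.
Step 4: Compare |C| = 2612 to 7928: satisfied.
The claimed |C| lies below the Hamming bound.


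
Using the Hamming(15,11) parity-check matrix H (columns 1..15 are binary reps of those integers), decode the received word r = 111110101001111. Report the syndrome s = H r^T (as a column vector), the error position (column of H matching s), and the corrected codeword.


s = (1, 1, 1, 1)^T, error position = 15, corrected codeword c = 111110101001110

Compute s = H r^T mod 2 one row at a time:
  s_1 = 0 + 1 + 0 + 0 + 1 + 1 + 1 + 1 = 5 ≡ 1 (mod 2).
  s_2 = 1 + 1 + 0 + 1 + 1 + 1 + 1 + 1 = 7 ≡ 1 (mod 2).
  s_3 = 1 + 1 + 0 + 1 + 0 + 0 + 1 + 1 = 5 ≡ 1 (mod 2).
  s_4 = 1 + 1 + 1 + 1 + 1 + 0 + 1 + 1 = 7 ≡ 1 (mod 2).
s = (1, 1, 1, 1)^T — this equals column 15 of H (binary 1111), so error is at position 15.
Correct: flip bit 15 of r = 111110101001111 to get c = 111110101001110.


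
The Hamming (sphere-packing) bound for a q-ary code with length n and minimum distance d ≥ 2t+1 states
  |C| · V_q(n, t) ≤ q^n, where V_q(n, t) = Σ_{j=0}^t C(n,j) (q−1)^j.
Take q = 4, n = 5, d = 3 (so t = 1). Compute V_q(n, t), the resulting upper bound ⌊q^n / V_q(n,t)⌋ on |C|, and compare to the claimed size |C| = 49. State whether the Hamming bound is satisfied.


V_q(n, t) = 16, q^n = 1024, Hamming bound = 64, |C| = 49 ≤ bound (satisfied).

Step 1: Compute V_q(n, t) = Σ_{j=0}^1 C(n, j) (q−1)^j.
  j = 0: C(5,0)·(3)^0 = 1·1 = 1.
  j = 1: C(5,1)·(3)^1 = 5·3 = 15.
  V_q(n, t) = 1 + 15 = 16.
Step 2: q^n = 4^5 = 1024.
Step 3: Hamming bound ⌊q^n / V_q(n,t)⌋ = ⌊1024/16⌋ = 64.
Step 4: Compare |C| = 49 to 64: satisfied.
The claimed |C| lies below the Hamming bound.


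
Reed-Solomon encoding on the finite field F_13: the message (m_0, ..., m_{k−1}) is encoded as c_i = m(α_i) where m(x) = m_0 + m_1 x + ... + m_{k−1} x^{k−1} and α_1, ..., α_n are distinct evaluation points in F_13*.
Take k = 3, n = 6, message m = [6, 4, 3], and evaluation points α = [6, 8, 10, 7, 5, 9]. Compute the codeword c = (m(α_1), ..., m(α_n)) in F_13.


c = [8, 9, 8, 12, 10, 12]

Message polynomial: m(x) = 6 + 4·x + 3·x^2 (mod 13).
For each evaluation point α_i, compute m(α_i) mod 13:
  α_1 = 6: Horner steps 3 → 9 → 8, so m(6) = 8.
  α_2 = 8: Horner steps 3 → 2 → 9, so m(8) = 9.
  α_3 = 10: Horner steps 3 → 8 → 8, so m(10) = 8.
  α_4 = 7: Horner steps 3 → 12 → 12, so m(7) = 12.
  α_5 = 5: Horner steps 3 → 6 → 10, so m(5) = 10.
  α_6 = 9: Horner steps 3 → 5 → 12, so m(9) = 12.
Codeword c = [8, 9, 8, 12, 10, 12] ∈ F_13^6.


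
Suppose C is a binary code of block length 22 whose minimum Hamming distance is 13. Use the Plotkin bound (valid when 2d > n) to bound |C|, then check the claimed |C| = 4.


Plotkin bound M ≤ 6; given |C| = 4 ≤ bound (satisfied).

Check applicability: 2d = 26, n = 22.
2d − n = 4 > 0, so Plotkin applies.
Compute d/(2d−n) = 13/4 ≈ 3.2500.
⌊d/(2d−n)⌋ = 3.
Plotkin bound: M ≤ 2·3 = 6.
Given |C| = 4, check: satisfied.
This |C| is below the Plotkin bound.


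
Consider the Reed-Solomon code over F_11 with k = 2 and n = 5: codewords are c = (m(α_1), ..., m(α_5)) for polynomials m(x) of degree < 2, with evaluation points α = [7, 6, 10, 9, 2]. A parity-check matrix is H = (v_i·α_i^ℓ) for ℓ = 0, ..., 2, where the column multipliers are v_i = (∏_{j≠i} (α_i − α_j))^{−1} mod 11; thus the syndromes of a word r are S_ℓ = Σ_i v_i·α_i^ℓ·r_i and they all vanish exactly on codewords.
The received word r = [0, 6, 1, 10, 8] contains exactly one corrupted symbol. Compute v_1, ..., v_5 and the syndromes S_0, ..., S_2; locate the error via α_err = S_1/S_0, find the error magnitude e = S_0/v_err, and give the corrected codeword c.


S = (1, 10, 1), error at position 3, error magnitude e = 8, c = [0, 6, 4, 10, 8].

Step 1: column multipliers v_i = (∏_{j≠i}(α_i − α_j))^{−1} mod 11.
  i = 1 (α = 7): (7−6)(7−10)(7−9)(7−2) = 1·(−3)·(−2)·5 = 30 ≡ 8, so v_1 = 8^{−1} = 7 (mod 11).
  i = 2 (α = 6): (6−7)(6−10)(6−9)(6−2) = (−1)·(−4)·(−3)·4 = −48 ≡ 7, so v_2 = 7^{−1} = 8 (mod 11).
  i = 3 (α = 10): (10−7)(10−6)(10−9)(10−2) = 3·4·1·8 = 96 ≡ 8, so v_3 = 8^{−1} = 7 (mod 11).
  i = 4 (α = 9): (9−7)(9−6)(9−10)(9−2) = 2·3·(−1)·7 = −42 ≡ 2, so v_4 = 2^{−1} = 6 (mod 11).
  i = 5 (α = 2): (2−7)(2−6)(2−10)(2−9) = (−5)·(−4)·(−8)·(−7) = 1120 ≡ 9, so v_5 = 9^{−1} = 5 (mod 11).
  v = [7, 8, 7, 6, 5].
Step 2: syndromes of r = [0, 6, 1, 10, 8] (all sums mod 11).
  S_0 = Σ v_i r_i = 7·0 + 8·6 + 7·1 + 6·10 + 5·8 = 155 ≡ 1.
  S_1 = Σ v_i α_i r_i = 7·7·0 + 8·6·6 + 7·10·1 + 6·9·10 + 5·2·8 = 978 ≡ 10.
  α_i^2 mod 11 = [5, 3, 1, 4, 4].
  S_2 = Σ v_i α_i^2 r_i = 7·5·0 + 8·3·6 + 7·1·1 + 6·4·10 + 5·4·8 = 551 ≡ 1.
  S = (1, 10, 1) ≠ 0, so r is not a codeword (an error is present).
Step 3: locate the error. For a single error e at position i, S_ℓ = v_i·e·α_i^ℓ, so α_err = S_1/S_0.
  S_0^{−1} = 1^{−1} = 1 (mod 11), so α_err = 10·1 = 10 ≡ 10 = α_3. Error position i = 3.
  Consistency check: S_2/S_1 = 1·10 = 10 ≡ 10 = α_err ✓ (single-error assumption holds).
Step 4: error magnitude e = S_0/v_3 = S_0·∏_{j≠3}(α_3 − α_j) = 1·8 = 8 ≡ 8 (mod 11).
Step 5: correct position 3: c_3 = r_3 − e = 1 − 8 ≡ 4 (mod 11). Hence c = [0, 6, 4, 10, 8].
  Check: interpolating c through the α_i gives m(x) = 9 + 5·x (degree < 2) with m(α_i) = c_i for every i, so c is indeed a codeword.
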